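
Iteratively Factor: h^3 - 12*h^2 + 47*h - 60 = (h - 4)*(h^2 - 8*h + 15) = (h - 5)*(h - 4)*(h - 3)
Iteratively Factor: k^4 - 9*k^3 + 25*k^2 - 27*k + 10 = (k - 5)*(k^3 - 4*k^2 + 5*k - 2) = (k - 5)*(k - 1)*(k^2 - 3*k + 2) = (k - 5)*(k - 2)*(k - 1)*(k - 1)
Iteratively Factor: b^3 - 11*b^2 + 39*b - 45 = (b - 3)*(b^2 - 8*b + 15) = (b - 3)^2*(b - 5)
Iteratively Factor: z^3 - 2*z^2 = (z)*(z^2 - 2*z) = z*(z - 2)*(z)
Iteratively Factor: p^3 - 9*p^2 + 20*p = (p - 4)*(p^2 - 5*p) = p*(p - 4)*(p - 5)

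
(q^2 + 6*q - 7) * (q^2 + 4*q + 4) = q^4 + 10*q^3 + 21*q^2 - 4*q - 28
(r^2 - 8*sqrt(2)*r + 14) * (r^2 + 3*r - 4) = r^4 - 8*sqrt(2)*r^3 + 3*r^3 - 24*sqrt(2)*r^2 + 10*r^2 + 42*r + 32*sqrt(2)*r - 56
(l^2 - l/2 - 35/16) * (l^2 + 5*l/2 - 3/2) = l^4 + 2*l^3 - 79*l^2/16 - 151*l/32 + 105/32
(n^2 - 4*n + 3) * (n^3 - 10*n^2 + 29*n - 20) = n^5 - 14*n^4 + 72*n^3 - 166*n^2 + 167*n - 60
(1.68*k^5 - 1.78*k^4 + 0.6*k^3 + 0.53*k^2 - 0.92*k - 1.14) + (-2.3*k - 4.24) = 1.68*k^5 - 1.78*k^4 + 0.6*k^3 + 0.53*k^2 - 3.22*k - 5.38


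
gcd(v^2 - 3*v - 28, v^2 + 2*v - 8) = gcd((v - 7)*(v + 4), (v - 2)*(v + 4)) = v + 4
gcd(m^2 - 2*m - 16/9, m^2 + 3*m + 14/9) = m + 2/3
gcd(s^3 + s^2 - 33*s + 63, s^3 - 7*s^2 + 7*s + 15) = s - 3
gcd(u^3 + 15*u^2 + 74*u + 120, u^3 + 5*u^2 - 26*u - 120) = u^2 + 10*u + 24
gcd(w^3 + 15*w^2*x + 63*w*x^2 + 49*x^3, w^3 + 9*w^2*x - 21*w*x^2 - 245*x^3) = w^2 + 14*w*x + 49*x^2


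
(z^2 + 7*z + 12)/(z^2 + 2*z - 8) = (z + 3)/(z - 2)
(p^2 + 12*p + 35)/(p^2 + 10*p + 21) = (p + 5)/(p + 3)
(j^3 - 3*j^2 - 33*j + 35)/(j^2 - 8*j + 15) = (j^3 - 3*j^2 - 33*j + 35)/(j^2 - 8*j + 15)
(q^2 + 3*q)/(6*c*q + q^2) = (q + 3)/(6*c + q)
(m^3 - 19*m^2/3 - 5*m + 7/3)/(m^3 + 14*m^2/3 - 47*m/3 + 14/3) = (m^2 - 6*m - 7)/(m^2 + 5*m - 14)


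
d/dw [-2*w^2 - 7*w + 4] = -4*w - 7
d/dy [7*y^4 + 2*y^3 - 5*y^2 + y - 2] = 28*y^3 + 6*y^2 - 10*y + 1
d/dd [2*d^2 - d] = 4*d - 1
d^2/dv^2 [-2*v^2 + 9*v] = -4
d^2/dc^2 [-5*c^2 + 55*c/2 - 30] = -10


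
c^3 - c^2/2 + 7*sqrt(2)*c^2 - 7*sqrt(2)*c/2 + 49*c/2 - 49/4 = (c - 1/2)*(c + 7*sqrt(2)/2)^2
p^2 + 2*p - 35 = (p - 5)*(p + 7)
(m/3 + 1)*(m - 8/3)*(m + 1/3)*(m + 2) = m^4/3 + 8*m^3/9 - 59*m^2/27 - 166*m/27 - 16/9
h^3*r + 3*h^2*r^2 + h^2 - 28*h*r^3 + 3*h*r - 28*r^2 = (h - 4*r)*(h + 7*r)*(h*r + 1)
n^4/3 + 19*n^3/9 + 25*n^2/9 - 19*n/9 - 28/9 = (n/3 + 1/3)*(n - 1)*(n + 7/3)*(n + 4)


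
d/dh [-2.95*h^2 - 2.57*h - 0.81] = -5.9*h - 2.57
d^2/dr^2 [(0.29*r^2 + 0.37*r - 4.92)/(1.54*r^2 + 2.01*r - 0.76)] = (-0.0403480000000016*r^3 - 67.973136*r^2 - 88.77792*r - 49.805888)/(3.652264*r^6 + 14.300748*r^5 + 13.258014*r^4 - 5.994423*r^3 - 6.542916*r^2 + 3.482928*r - 0.438976)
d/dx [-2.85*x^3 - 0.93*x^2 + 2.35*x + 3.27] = -8.55*x^2 - 1.86*x + 2.35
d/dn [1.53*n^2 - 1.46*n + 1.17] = 3.06*n - 1.46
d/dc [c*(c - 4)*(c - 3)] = 3*c^2 - 14*c + 12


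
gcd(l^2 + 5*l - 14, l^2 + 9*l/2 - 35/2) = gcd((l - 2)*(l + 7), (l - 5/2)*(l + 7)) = l + 7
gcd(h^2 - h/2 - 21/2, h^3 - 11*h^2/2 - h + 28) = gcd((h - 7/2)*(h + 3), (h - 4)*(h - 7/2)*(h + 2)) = h - 7/2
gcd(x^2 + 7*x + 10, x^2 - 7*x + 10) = 1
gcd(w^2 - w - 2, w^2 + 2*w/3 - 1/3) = w + 1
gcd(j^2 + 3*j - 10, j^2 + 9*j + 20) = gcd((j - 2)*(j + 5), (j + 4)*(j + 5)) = j + 5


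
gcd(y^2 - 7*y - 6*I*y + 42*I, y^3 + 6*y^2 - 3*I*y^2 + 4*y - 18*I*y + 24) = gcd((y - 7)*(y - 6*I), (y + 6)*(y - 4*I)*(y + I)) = 1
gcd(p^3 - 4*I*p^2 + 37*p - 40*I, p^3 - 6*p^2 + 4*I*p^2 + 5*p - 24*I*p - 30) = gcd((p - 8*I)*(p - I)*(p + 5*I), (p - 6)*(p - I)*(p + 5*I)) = p^2 + 4*I*p + 5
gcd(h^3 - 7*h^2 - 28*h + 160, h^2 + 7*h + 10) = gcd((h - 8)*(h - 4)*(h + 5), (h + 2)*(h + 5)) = h + 5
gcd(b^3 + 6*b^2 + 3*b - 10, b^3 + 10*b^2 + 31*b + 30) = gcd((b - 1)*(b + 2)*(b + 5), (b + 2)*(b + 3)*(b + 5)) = b^2 + 7*b + 10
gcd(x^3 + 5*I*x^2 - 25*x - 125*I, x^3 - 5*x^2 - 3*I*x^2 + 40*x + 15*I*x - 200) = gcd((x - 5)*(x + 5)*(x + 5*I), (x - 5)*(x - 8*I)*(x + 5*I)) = x^2 + x*(-5 + 5*I) - 25*I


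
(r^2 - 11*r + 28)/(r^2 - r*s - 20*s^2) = (-r^2 + 11*r - 28)/(-r^2 + r*s + 20*s^2)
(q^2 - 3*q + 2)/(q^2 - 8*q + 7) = (q - 2)/(q - 7)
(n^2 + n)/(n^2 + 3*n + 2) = n/(n + 2)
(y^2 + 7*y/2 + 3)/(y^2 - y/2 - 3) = (y + 2)/(y - 2)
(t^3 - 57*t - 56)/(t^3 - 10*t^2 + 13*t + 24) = (t + 7)/(t - 3)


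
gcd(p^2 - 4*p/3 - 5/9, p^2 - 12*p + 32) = 1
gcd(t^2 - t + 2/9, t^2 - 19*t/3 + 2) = t - 1/3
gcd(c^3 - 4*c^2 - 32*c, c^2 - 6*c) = c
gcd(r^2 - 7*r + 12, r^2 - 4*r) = r - 4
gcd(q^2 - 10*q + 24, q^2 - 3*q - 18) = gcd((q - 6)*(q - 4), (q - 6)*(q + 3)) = q - 6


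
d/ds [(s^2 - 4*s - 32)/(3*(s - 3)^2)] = 2*(38 - s)/(3*(s^3 - 9*s^2 + 27*s - 27))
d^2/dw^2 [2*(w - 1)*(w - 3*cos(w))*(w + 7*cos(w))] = -8*w^2*cos(w) - 32*w*sin(w) + 8*w*cos(w) + 84*w*cos(2*w) + 12*w + 16*sqrt(2)*sin(w + pi/4) - 84*sqrt(2)*cos(2*w + pi/4) - 4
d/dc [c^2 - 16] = 2*c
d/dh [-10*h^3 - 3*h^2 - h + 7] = -30*h^2 - 6*h - 1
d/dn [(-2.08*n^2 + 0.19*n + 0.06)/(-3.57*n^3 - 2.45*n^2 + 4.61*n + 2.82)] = (-7.4256*n^4 + 1.3566*n^3 - 8.4807*n^2 - 11.4372*n + 0.2592)/(12.7449*n^6 + 17.493*n^5 - 26.9129*n^4 - 42.7238*n^3 + 7.4341*n^2 + 26.0004*n + 7.9524)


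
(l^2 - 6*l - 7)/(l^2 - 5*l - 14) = (l + 1)/(l + 2)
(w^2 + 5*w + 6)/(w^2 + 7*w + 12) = (w + 2)/(w + 4)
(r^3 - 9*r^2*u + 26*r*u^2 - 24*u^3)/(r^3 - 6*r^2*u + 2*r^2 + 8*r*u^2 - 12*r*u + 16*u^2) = (r - 3*u)/(r + 2)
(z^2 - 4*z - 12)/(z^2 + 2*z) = (z - 6)/z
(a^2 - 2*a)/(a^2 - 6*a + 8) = a/(a - 4)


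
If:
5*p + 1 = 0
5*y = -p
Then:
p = -1/5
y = 1/25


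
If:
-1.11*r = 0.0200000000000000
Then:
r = -0.02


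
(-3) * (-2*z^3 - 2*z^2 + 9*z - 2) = 6*z^3 + 6*z^2 - 27*z + 6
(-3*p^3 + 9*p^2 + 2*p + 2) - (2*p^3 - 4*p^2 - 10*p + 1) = -5*p^3 + 13*p^2 + 12*p + 1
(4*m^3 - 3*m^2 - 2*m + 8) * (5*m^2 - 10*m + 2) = 20*m^5 - 55*m^4 + 28*m^3 + 54*m^2 - 84*m + 16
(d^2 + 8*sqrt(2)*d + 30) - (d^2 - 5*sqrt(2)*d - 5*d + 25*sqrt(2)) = 5*d + 13*sqrt(2)*d - 25*sqrt(2) + 30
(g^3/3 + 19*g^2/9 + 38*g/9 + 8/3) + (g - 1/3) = g^3/3 + 19*g^2/9 + 47*g/9 + 7/3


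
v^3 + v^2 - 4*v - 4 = (v - 2)*(v + 1)*(v + 2)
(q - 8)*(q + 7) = q^2 - q - 56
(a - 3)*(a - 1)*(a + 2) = a^3 - 2*a^2 - 5*a + 6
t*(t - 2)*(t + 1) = t^3 - t^2 - 2*t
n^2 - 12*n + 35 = (n - 7)*(n - 5)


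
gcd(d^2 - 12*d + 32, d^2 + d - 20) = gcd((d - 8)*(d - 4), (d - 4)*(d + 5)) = d - 4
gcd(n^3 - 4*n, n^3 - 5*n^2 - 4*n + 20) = n^2 - 4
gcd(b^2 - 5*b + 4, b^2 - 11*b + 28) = b - 4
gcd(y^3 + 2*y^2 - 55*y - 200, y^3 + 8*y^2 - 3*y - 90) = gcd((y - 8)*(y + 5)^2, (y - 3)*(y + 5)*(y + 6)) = y + 5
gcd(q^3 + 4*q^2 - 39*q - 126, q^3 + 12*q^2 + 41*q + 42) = q^2 + 10*q + 21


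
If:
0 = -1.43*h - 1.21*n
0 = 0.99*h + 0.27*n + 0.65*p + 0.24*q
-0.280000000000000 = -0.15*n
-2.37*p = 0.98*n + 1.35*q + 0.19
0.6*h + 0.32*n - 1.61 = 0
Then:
No Solution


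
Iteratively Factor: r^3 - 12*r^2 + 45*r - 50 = (r - 5)*(r^2 - 7*r + 10) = (r - 5)^2*(r - 2)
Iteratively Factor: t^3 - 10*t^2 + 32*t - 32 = (t - 2)*(t^2 - 8*t + 16) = (t - 4)*(t - 2)*(t - 4)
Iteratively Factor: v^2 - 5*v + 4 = (v - 4)*(v - 1)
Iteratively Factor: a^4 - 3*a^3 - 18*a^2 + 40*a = (a - 2)*(a^3 - a^2 - 20*a) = a*(a - 2)*(a^2 - a - 20) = a*(a - 2)*(a + 4)*(a - 5)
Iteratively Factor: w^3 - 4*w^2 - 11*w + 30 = (w - 5)*(w^2 + w - 6) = (w - 5)*(w - 2)*(w + 3)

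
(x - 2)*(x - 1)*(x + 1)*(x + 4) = x^4 + 2*x^3 - 9*x^2 - 2*x + 8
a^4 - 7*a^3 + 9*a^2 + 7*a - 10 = (a - 5)*(a - 2)*(a - 1)*(a + 1)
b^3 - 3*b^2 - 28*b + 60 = (b - 6)*(b - 2)*(b + 5)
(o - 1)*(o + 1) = o^2 - 1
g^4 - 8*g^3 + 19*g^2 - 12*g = g*(g - 4)*(g - 3)*(g - 1)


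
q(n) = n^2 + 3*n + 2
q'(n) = 2*n + 3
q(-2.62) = 1.00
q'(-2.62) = -2.24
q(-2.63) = 1.03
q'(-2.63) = -2.26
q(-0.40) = 0.96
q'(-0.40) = 2.20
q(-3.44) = 3.51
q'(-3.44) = -3.88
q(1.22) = 7.15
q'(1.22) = 5.44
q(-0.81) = 0.23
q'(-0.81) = 1.38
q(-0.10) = 1.71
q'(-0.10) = 2.80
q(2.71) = 17.47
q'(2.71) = 8.42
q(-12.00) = 110.00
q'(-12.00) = -21.00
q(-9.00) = 56.00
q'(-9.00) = -15.00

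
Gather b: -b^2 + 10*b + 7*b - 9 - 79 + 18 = -b^2 + 17*b - 70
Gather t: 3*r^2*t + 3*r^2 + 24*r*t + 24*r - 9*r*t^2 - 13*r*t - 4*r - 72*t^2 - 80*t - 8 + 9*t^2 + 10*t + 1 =3*r^2 + 20*r + t^2*(-9*r - 63) + t*(3*r^2 + 11*r - 70) - 7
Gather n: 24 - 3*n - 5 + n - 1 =18 - 2*n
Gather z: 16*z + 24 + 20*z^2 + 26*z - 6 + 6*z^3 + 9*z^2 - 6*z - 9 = 6*z^3 + 29*z^2 + 36*z + 9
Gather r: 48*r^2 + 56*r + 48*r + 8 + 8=48*r^2 + 104*r + 16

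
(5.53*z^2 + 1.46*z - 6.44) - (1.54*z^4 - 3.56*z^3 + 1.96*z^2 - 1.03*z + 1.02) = -1.54*z^4 + 3.56*z^3 + 3.57*z^2 + 2.49*z - 7.46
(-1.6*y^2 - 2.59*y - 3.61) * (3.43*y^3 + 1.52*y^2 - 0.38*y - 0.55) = -5.488*y^5 - 11.3157*y^4 - 15.7111*y^3 - 3.623*y^2 + 2.7963*y + 1.9855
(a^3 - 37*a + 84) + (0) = a^3 - 37*a + 84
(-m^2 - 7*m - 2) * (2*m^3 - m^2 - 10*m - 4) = -2*m^5 - 13*m^4 + 13*m^3 + 76*m^2 + 48*m + 8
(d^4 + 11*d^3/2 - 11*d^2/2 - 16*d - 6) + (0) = d^4 + 11*d^3/2 - 11*d^2/2 - 16*d - 6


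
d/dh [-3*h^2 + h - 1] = 1 - 6*h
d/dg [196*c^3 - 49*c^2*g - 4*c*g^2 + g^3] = -49*c^2 - 8*c*g + 3*g^2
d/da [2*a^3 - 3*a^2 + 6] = 6*a*(a - 1)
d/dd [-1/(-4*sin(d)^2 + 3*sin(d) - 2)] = (3 - 8*sin(d))*cos(d)/(4*sin(d)^2 - 3*sin(d) + 2)^2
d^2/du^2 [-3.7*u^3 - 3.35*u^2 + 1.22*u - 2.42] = -22.2*u - 6.7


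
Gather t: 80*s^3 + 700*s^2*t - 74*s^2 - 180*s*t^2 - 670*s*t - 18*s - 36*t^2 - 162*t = 80*s^3 - 74*s^2 - 18*s + t^2*(-180*s - 36) + t*(700*s^2 - 670*s - 162)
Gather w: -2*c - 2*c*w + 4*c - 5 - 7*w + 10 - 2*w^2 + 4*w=2*c - 2*w^2 + w*(-2*c - 3) + 5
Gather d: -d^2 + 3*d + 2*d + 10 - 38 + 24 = -d^2 + 5*d - 4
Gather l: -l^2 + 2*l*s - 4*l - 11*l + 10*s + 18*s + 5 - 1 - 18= -l^2 + l*(2*s - 15) + 28*s - 14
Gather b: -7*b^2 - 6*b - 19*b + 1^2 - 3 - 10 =-7*b^2 - 25*b - 12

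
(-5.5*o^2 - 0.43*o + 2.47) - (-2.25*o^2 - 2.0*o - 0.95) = -3.25*o^2 + 1.57*o + 3.42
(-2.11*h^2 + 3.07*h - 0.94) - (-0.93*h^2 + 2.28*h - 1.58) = -1.18*h^2 + 0.79*h + 0.64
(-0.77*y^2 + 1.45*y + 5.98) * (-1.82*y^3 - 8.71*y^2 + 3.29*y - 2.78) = 1.4014*y^5 + 4.0677*y^4 - 26.0464*y^3 - 45.1747*y^2 + 15.6432*y - 16.6244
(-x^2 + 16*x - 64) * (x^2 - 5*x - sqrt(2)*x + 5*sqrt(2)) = -x^4 + sqrt(2)*x^3 + 21*x^3 - 144*x^2 - 21*sqrt(2)*x^2 + 144*sqrt(2)*x + 320*x - 320*sqrt(2)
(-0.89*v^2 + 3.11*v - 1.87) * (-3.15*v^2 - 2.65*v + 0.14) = 2.8035*v^4 - 7.438*v^3 - 2.4756*v^2 + 5.3909*v - 0.2618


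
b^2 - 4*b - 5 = (b - 5)*(b + 1)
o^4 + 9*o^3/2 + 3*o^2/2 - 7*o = o*(o - 1)*(o + 2)*(o + 7/2)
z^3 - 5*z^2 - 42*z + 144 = (z - 8)*(z - 3)*(z + 6)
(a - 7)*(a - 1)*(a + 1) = a^3 - 7*a^2 - a + 7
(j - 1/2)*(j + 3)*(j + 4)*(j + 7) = j^4 + 27*j^3/2 + 54*j^2 + 107*j/2 - 42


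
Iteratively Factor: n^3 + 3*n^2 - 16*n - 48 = (n - 4)*(n^2 + 7*n + 12) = (n - 4)*(n + 4)*(n + 3)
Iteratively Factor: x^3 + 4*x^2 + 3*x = (x)*(x^2 + 4*x + 3) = x*(x + 1)*(x + 3)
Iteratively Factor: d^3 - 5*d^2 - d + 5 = (d - 5)*(d^2 - 1) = (d - 5)*(d + 1)*(d - 1)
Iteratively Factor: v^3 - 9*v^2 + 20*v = (v - 5)*(v^2 - 4*v) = v*(v - 5)*(v - 4)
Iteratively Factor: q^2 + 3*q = (q)*(q + 3)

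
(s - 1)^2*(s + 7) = s^3 + 5*s^2 - 13*s + 7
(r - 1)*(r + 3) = r^2 + 2*r - 3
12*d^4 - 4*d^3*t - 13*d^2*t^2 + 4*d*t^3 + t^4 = (-2*d + t)*(-d + t)*(d + t)*(6*d + t)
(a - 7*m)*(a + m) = a^2 - 6*a*m - 7*m^2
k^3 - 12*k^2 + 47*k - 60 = (k - 5)*(k - 4)*(k - 3)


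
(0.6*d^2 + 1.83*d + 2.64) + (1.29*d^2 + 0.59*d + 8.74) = 1.89*d^2 + 2.42*d + 11.38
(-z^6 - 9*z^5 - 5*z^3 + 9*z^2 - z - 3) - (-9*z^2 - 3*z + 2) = -z^6 - 9*z^5 - 5*z^3 + 18*z^2 + 2*z - 5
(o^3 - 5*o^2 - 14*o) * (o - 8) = o^4 - 13*o^3 + 26*o^2 + 112*o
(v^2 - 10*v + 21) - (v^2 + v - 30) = 51 - 11*v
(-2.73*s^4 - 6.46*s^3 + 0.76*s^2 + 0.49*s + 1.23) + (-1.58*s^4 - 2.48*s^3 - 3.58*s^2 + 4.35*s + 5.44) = -4.31*s^4 - 8.94*s^3 - 2.82*s^2 + 4.84*s + 6.67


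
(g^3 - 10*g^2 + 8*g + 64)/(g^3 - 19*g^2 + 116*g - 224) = (g + 2)/(g - 7)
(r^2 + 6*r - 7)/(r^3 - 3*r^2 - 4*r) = (-r^2 - 6*r + 7)/(r*(-r^2 + 3*r + 4))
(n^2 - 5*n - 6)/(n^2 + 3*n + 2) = (n - 6)/(n + 2)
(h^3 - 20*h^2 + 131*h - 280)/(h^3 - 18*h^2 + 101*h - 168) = (h - 5)/(h - 3)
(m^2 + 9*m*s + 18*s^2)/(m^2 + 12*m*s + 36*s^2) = (m + 3*s)/(m + 6*s)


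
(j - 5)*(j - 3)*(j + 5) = j^3 - 3*j^2 - 25*j + 75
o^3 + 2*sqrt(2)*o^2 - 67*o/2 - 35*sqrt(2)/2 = (o - 7*sqrt(2)/2)*(o + sqrt(2)/2)*(o + 5*sqrt(2))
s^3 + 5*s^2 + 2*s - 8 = (s - 1)*(s + 2)*(s + 4)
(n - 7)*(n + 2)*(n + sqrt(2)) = n^3 - 5*n^2 + sqrt(2)*n^2 - 14*n - 5*sqrt(2)*n - 14*sqrt(2)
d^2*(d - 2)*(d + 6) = d^4 + 4*d^3 - 12*d^2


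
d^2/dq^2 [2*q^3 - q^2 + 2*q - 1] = 12*q - 2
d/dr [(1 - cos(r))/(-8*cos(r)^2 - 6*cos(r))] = (-3*sin(r)^3/cos(r)^2 + sin(r) - 8*tan(r))/(2*(4*cos(r) + 3)^2)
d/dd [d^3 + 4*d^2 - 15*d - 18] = 3*d^2 + 8*d - 15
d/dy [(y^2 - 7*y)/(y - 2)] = (y^2 - 4*y + 14)/(y^2 - 4*y + 4)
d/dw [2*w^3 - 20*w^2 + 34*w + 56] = 6*w^2 - 40*w + 34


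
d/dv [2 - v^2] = -2*v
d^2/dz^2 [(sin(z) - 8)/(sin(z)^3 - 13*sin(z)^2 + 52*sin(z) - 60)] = (-4*sin(z)^7 + 111*sin(z)^6 - 1099*sin(z)^5 + 4610*sin(z)^4 - 5326*sin(z)^3 - 16336*sin(z)^2 + 46248*sin(z) - 24544)/(sin(z)^3 - 13*sin(z)^2 + 52*sin(z) - 60)^3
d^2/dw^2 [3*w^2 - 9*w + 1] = 6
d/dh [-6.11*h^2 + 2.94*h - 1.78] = 2.94 - 12.22*h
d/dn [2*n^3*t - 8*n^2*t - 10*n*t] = 2*t*(3*n^2 - 8*n - 5)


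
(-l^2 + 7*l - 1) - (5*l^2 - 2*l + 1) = -6*l^2 + 9*l - 2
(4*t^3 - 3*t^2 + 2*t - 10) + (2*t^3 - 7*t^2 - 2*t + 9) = 6*t^3 - 10*t^2 - 1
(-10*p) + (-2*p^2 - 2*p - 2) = -2*p^2 - 12*p - 2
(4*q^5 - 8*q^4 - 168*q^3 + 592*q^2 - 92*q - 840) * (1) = 4*q^5 - 8*q^4 - 168*q^3 + 592*q^2 - 92*q - 840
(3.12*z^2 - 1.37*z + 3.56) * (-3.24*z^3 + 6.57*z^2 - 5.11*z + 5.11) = -10.1088*z^5 + 24.9372*z^4 - 36.4785*z^3 + 46.3331*z^2 - 25.1923*z + 18.1916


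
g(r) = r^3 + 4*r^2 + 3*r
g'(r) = 3*r^2 + 8*r + 3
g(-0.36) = -0.61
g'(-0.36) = 0.51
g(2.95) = 69.33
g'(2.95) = 52.71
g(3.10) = 77.53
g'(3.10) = 56.63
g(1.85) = 25.57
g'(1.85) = 28.07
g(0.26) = 1.07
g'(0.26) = 5.28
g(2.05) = 31.58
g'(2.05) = 32.01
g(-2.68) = 1.44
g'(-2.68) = 3.11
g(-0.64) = -0.54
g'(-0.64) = -0.89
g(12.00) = 2340.00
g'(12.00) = 531.00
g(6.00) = 378.00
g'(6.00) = 159.00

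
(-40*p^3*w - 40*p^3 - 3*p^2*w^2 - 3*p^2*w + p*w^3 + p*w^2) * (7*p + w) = -280*p^4*w - 280*p^4 - 61*p^3*w^2 - 61*p^3*w + 4*p^2*w^3 + 4*p^2*w^2 + p*w^4 + p*w^3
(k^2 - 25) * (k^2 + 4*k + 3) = k^4 + 4*k^3 - 22*k^2 - 100*k - 75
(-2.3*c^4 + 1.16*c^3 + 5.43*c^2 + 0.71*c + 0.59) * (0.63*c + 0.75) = -1.449*c^5 - 0.9942*c^4 + 4.2909*c^3 + 4.5198*c^2 + 0.9042*c + 0.4425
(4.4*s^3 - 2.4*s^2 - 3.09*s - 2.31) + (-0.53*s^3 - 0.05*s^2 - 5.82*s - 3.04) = 3.87*s^3 - 2.45*s^2 - 8.91*s - 5.35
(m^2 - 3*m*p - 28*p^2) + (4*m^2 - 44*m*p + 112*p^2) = 5*m^2 - 47*m*p + 84*p^2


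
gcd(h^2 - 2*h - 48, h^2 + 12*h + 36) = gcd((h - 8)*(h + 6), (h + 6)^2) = h + 6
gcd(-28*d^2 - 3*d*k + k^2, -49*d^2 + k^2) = 7*d - k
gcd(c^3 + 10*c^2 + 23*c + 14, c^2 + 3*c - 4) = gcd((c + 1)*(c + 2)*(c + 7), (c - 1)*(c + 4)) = 1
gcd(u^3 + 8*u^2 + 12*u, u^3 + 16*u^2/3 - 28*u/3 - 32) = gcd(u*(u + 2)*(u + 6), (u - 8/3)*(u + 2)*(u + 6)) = u^2 + 8*u + 12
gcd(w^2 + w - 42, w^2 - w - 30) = w - 6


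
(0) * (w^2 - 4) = 0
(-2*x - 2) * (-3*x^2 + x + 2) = 6*x^3 + 4*x^2 - 6*x - 4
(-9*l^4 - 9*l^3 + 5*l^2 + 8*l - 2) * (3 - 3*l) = 27*l^5 - 42*l^3 - 9*l^2 + 30*l - 6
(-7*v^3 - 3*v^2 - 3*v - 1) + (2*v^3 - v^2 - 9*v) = -5*v^3 - 4*v^2 - 12*v - 1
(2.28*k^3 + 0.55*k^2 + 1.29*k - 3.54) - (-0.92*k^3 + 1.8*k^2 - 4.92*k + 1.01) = 3.2*k^3 - 1.25*k^2 + 6.21*k - 4.55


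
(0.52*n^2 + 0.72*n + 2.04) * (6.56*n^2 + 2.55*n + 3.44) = 3.4112*n^4 + 6.0492*n^3 + 17.0072*n^2 + 7.6788*n + 7.0176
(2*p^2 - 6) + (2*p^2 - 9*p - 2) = 4*p^2 - 9*p - 8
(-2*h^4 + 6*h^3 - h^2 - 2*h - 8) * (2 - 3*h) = 6*h^5 - 22*h^4 + 15*h^3 + 4*h^2 + 20*h - 16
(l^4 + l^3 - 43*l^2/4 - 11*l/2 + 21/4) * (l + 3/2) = l^5 + 5*l^4/2 - 37*l^3/4 - 173*l^2/8 - 3*l + 63/8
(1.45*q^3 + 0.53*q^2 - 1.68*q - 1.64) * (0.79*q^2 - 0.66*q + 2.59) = 1.1455*q^5 - 0.5383*q^4 + 2.0785*q^3 + 1.1859*q^2 - 3.2688*q - 4.2476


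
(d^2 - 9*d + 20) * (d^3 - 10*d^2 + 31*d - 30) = d^5 - 19*d^4 + 141*d^3 - 509*d^2 + 890*d - 600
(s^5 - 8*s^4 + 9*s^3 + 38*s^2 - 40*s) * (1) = s^5 - 8*s^4 + 9*s^3 + 38*s^2 - 40*s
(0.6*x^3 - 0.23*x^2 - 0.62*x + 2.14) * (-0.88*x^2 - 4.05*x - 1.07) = -0.528*x^5 - 2.2276*x^4 + 0.8351*x^3 + 0.8739*x^2 - 8.0036*x - 2.2898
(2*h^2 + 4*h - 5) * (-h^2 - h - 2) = -2*h^4 - 6*h^3 - 3*h^2 - 3*h + 10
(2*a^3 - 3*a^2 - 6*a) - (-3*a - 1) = 2*a^3 - 3*a^2 - 3*a + 1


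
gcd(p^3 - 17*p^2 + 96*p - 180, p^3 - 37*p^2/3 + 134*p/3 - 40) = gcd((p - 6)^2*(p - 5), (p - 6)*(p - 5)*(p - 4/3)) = p^2 - 11*p + 30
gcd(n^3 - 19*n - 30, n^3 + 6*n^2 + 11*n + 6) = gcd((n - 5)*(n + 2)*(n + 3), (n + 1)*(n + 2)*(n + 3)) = n^2 + 5*n + 6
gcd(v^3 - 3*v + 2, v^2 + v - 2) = v^2 + v - 2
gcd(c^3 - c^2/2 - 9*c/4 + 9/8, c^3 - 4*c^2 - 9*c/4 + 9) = c^2 - 9/4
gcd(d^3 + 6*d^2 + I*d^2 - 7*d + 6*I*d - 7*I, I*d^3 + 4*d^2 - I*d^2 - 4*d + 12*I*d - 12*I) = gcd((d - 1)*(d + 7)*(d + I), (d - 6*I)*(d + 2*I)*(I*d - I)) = d - 1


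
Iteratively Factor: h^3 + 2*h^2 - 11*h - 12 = (h + 4)*(h^2 - 2*h - 3) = (h + 1)*(h + 4)*(h - 3)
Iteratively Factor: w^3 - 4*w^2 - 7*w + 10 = (w - 1)*(w^2 - 3*w - 10) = (w - 5)*(w - 1)*(w + 2)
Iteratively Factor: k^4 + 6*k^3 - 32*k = (k - 2)*(k^3 + 8*k^2 + 16*k) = (k - 2)*(k + 4)*(k^2 + 4*k) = k*(k - 2)*(k + 4)*(k + 4)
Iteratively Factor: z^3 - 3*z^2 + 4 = (z - 2)*(z^2 - z - 2) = (z - 2)*(z + 1)*(z - 2)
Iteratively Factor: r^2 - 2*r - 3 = (r + 1)*(r - 3)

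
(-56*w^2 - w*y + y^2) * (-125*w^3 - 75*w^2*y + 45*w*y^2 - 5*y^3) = 7000*w^5 + 4325*w^4*y - 2570*w^3*y^2 + 160*w^2*y^3 + 50*w*y^4 - 5*y^5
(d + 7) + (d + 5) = 2*d + 12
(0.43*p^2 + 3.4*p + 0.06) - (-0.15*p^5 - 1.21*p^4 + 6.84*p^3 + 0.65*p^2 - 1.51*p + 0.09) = 0.15*p^5 + 1.21*p^4 - 6.84*p^3 - 0.22*p^2 + 4.91*p - 0.03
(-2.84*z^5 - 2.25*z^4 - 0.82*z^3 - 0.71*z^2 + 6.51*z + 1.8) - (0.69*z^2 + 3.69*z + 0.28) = -2.84*z^5 - 2.25*z^4 - 0.82*z^3 - 1.4*z^2 + 2.82*z + 1.52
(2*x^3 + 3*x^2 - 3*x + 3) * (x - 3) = 2*x^4 - 3*x^3 - 12*x^2 + 12*x - 9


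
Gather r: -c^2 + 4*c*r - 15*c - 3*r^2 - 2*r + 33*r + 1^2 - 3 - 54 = -c^2 - 15*c - 3*r^2 + r*(4*c + 31) - 56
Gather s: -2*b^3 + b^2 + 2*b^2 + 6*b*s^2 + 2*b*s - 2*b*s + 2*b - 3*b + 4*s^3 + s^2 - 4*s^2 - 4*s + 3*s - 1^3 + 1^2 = -2*b^3 + 3*b^2 - b + 4*s^3 + s^2*(6*b - 3) - s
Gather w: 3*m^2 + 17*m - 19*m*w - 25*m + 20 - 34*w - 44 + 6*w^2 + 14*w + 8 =3*m^2 - 8*m + 6*w^2 + w*(-19*m - 20) - 16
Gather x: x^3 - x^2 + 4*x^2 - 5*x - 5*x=x^3 + 3*x^2 - 10*x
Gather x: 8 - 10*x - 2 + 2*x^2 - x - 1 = 2*x^2 - 11*x + 5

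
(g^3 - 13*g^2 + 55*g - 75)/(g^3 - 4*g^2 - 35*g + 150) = (g - 3)/(g + 6)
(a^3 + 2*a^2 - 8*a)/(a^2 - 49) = a*(a^2 + 2*a - 8)/(a^2 - 49)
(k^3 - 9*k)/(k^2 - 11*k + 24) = k*(k + 3)/(k - 8)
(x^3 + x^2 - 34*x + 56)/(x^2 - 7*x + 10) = (x^2 + 3*x - 28)/(x - 5)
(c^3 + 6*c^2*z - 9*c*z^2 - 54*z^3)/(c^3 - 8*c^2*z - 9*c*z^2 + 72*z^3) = (-c - 6*z)/(-c + 8*z)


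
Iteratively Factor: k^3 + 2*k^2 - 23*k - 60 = (k + 3)*(k^2 - k - 20) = (k + 3)*(k + 4)*(k - 5)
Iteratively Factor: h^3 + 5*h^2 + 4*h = (h + 4)*(h^2 + h) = h*(h + 4)*(h + 1)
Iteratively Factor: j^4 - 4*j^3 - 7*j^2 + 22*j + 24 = (j + 2)*(j^3 - 6*j^2 + 5*j + 12) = (j - 4)*(j + 2)*(j^2 - 2*j - 3) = (j - 4)*(j - 3)*(j + 2)*(j + 1)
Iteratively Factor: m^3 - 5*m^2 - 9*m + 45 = (m - 5)*(m^2 - 9) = (m - 5)*(m - 3)*(m + 3)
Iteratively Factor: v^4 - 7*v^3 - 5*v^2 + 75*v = (v - 5)*(v^3 - 2*v^2 - 15*v) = (v - 5)^2*(v^2 + 3*v) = (v - 5)^2*(v + 3)*(v)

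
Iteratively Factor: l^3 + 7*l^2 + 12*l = (l + 3)*(l^2 + 4*l) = (l + 3)*(l + 4)*(l)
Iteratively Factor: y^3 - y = (y - 1)*(y^2 + y) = y*(y - 1)*(y + 1)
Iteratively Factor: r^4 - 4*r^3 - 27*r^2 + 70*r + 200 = (r - 5)*(r^3 + r^2 - 22*r - 40) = (r - 5)*(r + 2)*(r^2 - r - 20) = (r - 5)^2*(r + 2)*(r + 4)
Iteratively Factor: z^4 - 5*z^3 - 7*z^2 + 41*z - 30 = (z - 1)*(z^3 - 4*z^2 - 11*z + 30) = (z - 5)*(z - 1)*(z^2 + z - 6) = (z - 5)*(z - 2)*(z - 1)*(z + 3)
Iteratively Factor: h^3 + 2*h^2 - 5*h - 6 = (h + 3)*(h^2 - h - 2) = (h + 1)*(h + 3)*(h - 2)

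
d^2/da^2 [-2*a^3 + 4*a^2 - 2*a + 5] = 8 - 12*a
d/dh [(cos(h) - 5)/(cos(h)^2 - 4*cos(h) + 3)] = (cos(h)^2 - 10*cos(h) + 17)*sin(h)/(cos(h)^2 - 4*cos(h) + 3)^2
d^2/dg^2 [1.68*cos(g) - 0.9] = -1.68*cos(g)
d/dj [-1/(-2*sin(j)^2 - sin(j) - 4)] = -(4*sin(j) + 1)*cos(j)/(sin(j) - cos(2*j) + 5)^2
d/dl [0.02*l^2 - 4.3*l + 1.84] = 0.04*l - 4.3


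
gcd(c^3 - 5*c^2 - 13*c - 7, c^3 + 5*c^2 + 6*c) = 1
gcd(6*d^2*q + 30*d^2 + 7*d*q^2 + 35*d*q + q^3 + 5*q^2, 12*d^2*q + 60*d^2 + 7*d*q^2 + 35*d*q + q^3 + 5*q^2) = q + 5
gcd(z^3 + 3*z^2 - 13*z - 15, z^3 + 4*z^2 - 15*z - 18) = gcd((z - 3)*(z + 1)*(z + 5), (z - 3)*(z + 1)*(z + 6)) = z^2 - 2*z - 3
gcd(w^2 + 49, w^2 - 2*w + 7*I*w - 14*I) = w + 7*I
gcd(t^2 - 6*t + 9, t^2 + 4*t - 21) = t - 3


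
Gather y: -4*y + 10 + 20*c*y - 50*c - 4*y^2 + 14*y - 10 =-50*c - 4*y^2 + y*(20*c + 10)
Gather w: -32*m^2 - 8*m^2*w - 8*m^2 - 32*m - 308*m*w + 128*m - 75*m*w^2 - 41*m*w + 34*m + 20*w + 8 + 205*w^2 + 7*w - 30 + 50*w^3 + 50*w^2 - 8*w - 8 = -40*m^2 + 130*m + 50*w^3 + w^2*(255 - 75*m) + w*(-8*m^2 - 349*m + 19) - 30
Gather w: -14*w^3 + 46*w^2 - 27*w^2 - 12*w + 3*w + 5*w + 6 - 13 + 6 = -14*w^3 + 19*w^2 - 4*w - 1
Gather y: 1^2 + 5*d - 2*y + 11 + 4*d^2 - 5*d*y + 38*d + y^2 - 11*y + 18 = 4*d^2 + 43*d + y^2 + y*(-5*d - 13) + 30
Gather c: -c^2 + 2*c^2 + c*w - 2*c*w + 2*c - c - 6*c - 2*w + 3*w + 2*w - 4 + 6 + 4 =c^2 + c*(-w - 5) + 3*w + 6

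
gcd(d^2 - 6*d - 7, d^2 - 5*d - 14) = d - 7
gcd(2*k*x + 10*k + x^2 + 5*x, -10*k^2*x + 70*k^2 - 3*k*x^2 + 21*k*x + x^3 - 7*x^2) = 2*k + x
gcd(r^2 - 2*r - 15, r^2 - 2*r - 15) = r^2 - 2*r - 15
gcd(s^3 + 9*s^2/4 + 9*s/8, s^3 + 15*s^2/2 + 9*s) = s^2 + 3*s/2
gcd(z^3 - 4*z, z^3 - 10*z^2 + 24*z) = z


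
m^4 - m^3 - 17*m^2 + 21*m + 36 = (m - 3)^2*(m + 1)*(m + 4)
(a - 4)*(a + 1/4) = a^2 - 15*a/4 - 1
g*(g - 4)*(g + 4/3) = g^3 - 8*g^2/3 - 16*g/3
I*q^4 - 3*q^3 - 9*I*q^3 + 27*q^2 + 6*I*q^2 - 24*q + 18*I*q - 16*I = (q - 8)*(q + I)*(q + 2*I)*(I*q - I)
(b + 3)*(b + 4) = b^2 + 7*b + 12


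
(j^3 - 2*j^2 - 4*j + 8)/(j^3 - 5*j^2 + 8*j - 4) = (j + 2)/(j - 1)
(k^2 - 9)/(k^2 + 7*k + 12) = (k - 3)/(k + 4)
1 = 1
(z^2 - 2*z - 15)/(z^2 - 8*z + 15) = (z + 3)/(z - 3)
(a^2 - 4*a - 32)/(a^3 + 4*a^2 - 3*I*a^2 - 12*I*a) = (a - 8)/(a*(a - 3*I))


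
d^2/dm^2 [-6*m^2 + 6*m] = -12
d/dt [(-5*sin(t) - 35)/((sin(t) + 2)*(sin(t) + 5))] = 5*(sin(t)^2 + 14*sin(t) + 39)*cos(t)/((sin(t) + 2)^2*(sin(t) + 5)^2)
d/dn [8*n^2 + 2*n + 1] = 16*n + 2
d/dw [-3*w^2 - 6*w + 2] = -6*w - 6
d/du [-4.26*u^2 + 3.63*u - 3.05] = 3.63 - 8.52*u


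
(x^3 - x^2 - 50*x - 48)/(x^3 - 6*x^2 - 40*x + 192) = (x + 1)/(x - 4)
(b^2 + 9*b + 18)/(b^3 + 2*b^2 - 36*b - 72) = (b + 3)/(b^2 - 4*b - 12)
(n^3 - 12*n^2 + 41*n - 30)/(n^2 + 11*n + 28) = (n^3 - 12*n^2 + 41*n - 30)/(n^2 + 11*n + 28)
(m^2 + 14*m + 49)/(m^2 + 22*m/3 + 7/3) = 3*(m + 7)/(3*m + 1)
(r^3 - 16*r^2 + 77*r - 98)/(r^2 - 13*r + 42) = (r^2 - 9*r + 14)/(r - 6)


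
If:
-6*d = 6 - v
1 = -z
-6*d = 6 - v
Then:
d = v/6 - 1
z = -1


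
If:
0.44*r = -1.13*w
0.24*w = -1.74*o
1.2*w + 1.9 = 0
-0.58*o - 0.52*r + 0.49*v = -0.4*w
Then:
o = 0.22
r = 4.07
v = 5.87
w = -1.58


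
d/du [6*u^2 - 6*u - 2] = 12*u - 6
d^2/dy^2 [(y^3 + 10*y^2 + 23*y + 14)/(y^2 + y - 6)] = 8*(5*y^3 + 51*y^2 + 141*y + 149)/(y^6 + 3*y^5 - 15*y^4 - 35*y^3 + 90*y^2 + 108*y - 216)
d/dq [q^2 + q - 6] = 2*q + 1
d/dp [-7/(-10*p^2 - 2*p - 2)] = 7*(-10*p - 1)/(2*(5*p^2 + p + 1)^2)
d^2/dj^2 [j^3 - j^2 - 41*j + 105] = 6*j - 2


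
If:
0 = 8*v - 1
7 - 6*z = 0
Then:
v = 1/8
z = 7/6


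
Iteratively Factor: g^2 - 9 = (g + 3)*(g - 3)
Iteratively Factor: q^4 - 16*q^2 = (q)*(q^3 - 16*q) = q*(q - 4)*(q^2 + 4*q) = q^2*(q - 4)*(q + 4)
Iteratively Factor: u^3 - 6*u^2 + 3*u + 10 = (u - 2)*(u^2 - 4*u - 5) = (u - 2)*(u + 1)*(u - 5)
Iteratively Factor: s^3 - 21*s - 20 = (s + 4)*(s^2 - 4*s - 5) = (s - 5)*(s + 4)*(s + 1)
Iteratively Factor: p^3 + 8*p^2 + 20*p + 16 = (p + 2)*(p^2 + 6*p + 8) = (p + 2)*(p + 4)*(p + 2)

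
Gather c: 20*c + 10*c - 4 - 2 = 30*c - 6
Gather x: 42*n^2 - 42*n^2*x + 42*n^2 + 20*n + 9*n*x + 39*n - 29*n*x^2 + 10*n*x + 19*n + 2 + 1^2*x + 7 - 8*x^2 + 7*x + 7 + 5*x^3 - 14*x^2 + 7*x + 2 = 84*n^2 + 78*n + 5*x^3 + x^2*(-29*n - 22) + x*(-42*n^2 + 19*n + 15) + 18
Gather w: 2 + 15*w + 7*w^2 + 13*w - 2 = 7*w^2 + 28*w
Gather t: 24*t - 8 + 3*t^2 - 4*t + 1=3*t^2 + 20*t - 7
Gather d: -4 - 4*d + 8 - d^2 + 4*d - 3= 1 - d^2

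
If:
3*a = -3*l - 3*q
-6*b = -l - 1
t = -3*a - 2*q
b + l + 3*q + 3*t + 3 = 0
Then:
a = 25*t/47 + 38/47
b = 6*t/47 + 11/47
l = 36*t/47 + 19/47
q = -61*t/47 - 57/47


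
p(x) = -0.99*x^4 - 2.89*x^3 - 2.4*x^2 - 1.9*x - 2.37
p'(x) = -3.96*x^3 - 8.67*x^2 - 4.8*x - 1.9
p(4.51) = -734.45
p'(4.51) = -563.16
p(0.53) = -4.56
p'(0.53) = -7.47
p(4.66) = -822.65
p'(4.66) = -613.27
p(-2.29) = -3.12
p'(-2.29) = 11.18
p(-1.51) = -0.17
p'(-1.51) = -0.79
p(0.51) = -4.41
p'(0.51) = -7.13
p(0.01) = -2.39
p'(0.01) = -1.95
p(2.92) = -172.31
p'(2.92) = -188.43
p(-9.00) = -4568.25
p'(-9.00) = 2225.87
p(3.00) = -187.89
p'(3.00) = -201.25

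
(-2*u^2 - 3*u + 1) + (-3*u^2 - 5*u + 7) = -5*u^2 - 8*u + 8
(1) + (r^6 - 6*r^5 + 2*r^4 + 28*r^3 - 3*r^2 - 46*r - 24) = r^6 - 6*r^5 + 2*r^4 + 28*r^3 - 3*r^2 - 46*r - 23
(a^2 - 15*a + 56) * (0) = 0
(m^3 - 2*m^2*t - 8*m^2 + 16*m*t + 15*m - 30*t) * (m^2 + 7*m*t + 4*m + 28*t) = m^5 + 5*m^4*t - 4*m^4 - 14*m^3*t^2 - 20*m^3*t - 17*m^3 + 56*m^2*t^2 - 85*m^2*t + 60*m^2 + 238*m*t^2 + 300*m*t - 840*t^2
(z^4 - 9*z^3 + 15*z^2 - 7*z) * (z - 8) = z^5 - 17*z^4 + 87*z^3 - 127*z^2 + 56*z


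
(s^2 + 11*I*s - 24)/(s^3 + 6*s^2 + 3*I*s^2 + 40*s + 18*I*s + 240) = (s + 3*I)/(s^2 + s*(6 - 5*I) - 30*I)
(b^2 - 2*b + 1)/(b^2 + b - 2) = (b - 1)/(b + 2)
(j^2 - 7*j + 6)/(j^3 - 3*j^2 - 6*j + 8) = (j - 6)/(j^2 - 2*j - 8)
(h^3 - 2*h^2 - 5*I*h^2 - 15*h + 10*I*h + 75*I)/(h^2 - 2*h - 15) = h - 5*I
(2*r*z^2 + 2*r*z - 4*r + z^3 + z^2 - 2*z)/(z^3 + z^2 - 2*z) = (2*r + z)/z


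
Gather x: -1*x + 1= 1 - x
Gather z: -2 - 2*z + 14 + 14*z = 12*z + 12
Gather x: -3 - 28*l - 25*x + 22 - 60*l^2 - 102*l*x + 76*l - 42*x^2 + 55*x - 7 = -60*l^2 + 48*l - 42*x^2 + x*(30 - 102*l) + 12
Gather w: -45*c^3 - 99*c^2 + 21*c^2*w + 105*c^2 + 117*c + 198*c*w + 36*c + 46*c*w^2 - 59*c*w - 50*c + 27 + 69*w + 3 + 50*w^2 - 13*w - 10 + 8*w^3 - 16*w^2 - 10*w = -45*c^3 + 6*c^2 + 103*c + 8*w^3 + w^2*(46*c + 34) + w*(21*c^2 + 139*c + 46) + 20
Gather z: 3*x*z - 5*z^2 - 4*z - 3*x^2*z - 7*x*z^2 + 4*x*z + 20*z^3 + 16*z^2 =20*z^3 + z^2*(11 - 7*x) + z*(-3*x^2 + 7*x - 4)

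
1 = 1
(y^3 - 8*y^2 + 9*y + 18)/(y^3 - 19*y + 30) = (y^2 - 5*y - 6)/(y^2 + 3*y - 10)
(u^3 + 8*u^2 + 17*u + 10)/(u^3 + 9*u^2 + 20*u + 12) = (u + 5)/(u + 6)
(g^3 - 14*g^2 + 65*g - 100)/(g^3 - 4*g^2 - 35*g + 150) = (g - 4)/(g + 6)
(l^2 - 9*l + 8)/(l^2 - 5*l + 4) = (l - 8)/(l - 4)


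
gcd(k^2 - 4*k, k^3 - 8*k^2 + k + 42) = 1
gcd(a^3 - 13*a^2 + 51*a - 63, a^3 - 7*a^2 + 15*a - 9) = a^2 - 6*a + 9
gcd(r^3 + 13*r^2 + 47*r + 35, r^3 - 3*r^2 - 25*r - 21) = r + 1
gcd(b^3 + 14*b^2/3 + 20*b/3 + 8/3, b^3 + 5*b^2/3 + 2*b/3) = b + 2/3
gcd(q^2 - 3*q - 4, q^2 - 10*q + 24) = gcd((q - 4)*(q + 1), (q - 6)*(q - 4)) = q - 4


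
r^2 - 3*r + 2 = (r - 2)*(r - 1)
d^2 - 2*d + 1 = (d - 1)^2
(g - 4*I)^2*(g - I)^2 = g^4 - 10*I*g^3 - 33*g^2 + 40*I*g + 16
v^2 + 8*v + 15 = (v + 3)*(v + 5)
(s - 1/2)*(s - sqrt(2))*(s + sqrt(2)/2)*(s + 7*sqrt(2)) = s^4 - s^3/2 + 13*sqrt(2)*s^3/2 - 8*s^2 - 13*sqrt(2)*s^2/4 - 7*sqrt(2)*s + 4*s + 7*sqrt(2)/2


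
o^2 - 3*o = o*(o - 3)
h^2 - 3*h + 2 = (h - 2)*(h - 1)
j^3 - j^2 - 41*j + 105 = (j - 5)*(j - 3)*(j + 7)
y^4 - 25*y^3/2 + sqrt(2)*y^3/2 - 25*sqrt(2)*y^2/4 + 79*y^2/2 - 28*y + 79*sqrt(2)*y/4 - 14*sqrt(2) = (y - 8)*(y - 7/2)*(y - 1)*(y + sqrt(2)/2)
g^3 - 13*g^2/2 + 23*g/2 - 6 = (g - 4)*(g - 3/2)*(g - 1)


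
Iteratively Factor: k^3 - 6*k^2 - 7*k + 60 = (k - 5)*(k^2 - k - 12) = (k - 5)*(k - 4)*(k + 3)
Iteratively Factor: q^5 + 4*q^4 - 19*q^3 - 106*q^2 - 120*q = (q)*(q^4 + 4*q^3 - 19*q^2 - 106*q - 120) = q*(q + 3)*(q^3 + q^2 - 22*q - 40) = q*(q - 5)*(q + 3)*(q^2 + 6*q + 8) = q*(q - 5)*(q + 2)*(q + 3)*(q + 4)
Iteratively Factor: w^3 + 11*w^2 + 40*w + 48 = (w + 4)*(w^2 + 7*w + 12) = (w + 4)^2*(w + 3)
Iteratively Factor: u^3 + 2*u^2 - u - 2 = (u + 1)*(u^2 + u - 2) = (u - 1)*(u + 1)*(u + 2)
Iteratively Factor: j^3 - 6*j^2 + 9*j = (j - 3)*(j^2 - 3*j) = (j - 3)^2*(j)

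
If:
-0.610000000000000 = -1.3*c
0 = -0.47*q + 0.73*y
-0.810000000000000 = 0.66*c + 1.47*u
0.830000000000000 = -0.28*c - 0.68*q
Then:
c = 0.47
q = -1.41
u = -0.76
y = -0.91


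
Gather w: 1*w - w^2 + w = -w^2 + 2*w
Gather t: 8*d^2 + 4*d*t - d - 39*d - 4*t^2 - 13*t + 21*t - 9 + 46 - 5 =8*d^2 - 40*d - 4*t^2 + t*(4*d + 8) + 32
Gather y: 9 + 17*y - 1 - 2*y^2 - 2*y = -2*y^2 + 15*y + 8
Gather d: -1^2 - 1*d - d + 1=-2*d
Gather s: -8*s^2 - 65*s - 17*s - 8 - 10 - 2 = -8*s^2 - 82*s - 20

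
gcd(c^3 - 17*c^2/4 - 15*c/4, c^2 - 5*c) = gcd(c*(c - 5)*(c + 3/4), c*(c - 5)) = c^2 - 5*c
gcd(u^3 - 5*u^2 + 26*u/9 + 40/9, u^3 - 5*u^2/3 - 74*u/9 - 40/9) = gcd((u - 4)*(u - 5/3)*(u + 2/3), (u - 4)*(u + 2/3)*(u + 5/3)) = u^2 - 10*u/3 - 8/3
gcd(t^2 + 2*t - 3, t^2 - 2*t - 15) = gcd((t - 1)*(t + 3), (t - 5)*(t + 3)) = t + 3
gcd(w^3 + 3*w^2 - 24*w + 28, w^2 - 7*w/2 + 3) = w - 2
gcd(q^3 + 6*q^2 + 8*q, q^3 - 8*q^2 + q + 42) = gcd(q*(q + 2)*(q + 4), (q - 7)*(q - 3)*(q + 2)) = q + 2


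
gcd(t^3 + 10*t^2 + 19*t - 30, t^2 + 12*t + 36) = t + 6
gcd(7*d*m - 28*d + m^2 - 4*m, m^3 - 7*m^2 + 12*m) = m - 4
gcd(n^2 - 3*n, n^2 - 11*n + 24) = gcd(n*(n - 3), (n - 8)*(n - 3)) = n - 3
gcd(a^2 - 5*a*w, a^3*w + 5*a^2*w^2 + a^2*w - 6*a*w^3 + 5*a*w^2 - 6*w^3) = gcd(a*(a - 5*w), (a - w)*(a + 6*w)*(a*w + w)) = 1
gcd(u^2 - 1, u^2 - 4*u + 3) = u - 1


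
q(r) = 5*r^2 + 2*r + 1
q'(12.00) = 122.00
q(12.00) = 745.00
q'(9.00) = 92.00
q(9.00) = 424.00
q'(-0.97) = -7.70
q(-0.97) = 3.76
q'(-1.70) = -15.00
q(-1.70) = 12.05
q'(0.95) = 11.50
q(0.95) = 7.41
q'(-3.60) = -34.00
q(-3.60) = 58.60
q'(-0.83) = -6.30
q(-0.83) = 2.78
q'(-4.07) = -38.70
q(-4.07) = 75.68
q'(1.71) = 19.10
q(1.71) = 19.04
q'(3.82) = 40.20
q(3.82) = 81.60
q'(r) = 10*r + 2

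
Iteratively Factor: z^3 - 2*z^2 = (z - 2)*(z^2) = z*(z - 2)*(z)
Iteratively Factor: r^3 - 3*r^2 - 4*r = (r + 1)*(r^2 - 4*r) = (r - 4)*(r + 1)*(r)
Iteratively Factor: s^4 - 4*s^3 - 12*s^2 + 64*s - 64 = (s - 2)*(s^3 - 2*s^2 - 16*s + 32) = (s - 4)*(s - 2)*(s^2 + 2*s - 8) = (s - 4)*(s - 2)*(s + 4)*(s - 2)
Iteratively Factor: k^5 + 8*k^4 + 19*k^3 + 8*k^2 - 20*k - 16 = (k - 1)*(k^4 + 9*k^3 + 28*k^2 + 36*k + 16) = (k - 1)*(k + 4)*(k^3 + 5*k^2 + 8*k + 4) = (k - 1)*(k + 2)*(k + 4)*(k^2 + 3*k + 2) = (k - 1)*(k + 1)*(k + 2)*(k + 4)*(k + 2)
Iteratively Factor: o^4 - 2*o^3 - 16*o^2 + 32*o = (o - 4)*(o^3 + 2*o^2 - 8*o) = (o - 4)*(o + 4)*(o^2 - 2*o) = (o - 4)*(o - 2)*(o + 4)*(o)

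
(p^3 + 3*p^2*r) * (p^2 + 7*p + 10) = p^5 + 3*p^4*r + 7*p^4 + 21*p^3*r + 10*p^3 + 30*p^2*r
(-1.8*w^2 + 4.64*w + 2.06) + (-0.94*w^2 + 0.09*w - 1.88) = -2.74*w^2 + 4.73*w + 0.18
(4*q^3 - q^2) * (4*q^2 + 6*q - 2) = 16*q^5 + 20*q^4 - 14*q^3 + 2*q^2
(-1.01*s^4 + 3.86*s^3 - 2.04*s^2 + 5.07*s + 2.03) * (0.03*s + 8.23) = -0.0303*s^5 - 8.1965*s^4 + 31.7066*s^3 - 16.6371*s^2 + 41.787*s + 16.7069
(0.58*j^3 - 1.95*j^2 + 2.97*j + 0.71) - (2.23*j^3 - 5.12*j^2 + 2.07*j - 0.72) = -1.65*j^3 + 3.17*j^2 + 0.9*j + 1.43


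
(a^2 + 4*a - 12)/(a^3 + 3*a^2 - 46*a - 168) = (a - 2)/(a^2 - 3*a - 28)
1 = 1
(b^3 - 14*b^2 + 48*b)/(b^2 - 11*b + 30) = b*(b - 8)/(b - 5)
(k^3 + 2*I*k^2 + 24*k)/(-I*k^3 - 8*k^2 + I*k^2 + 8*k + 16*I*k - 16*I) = k*(I*k - 6)/(k^2 - k*(1 + 4*I) + 4*I)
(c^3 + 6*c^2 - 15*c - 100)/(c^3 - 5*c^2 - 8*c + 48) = (c^2 + 10*c + 25)/(c^2 - c - 12)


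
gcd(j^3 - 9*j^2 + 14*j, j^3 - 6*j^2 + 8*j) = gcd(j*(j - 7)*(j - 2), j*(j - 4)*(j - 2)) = j^2 - 2*j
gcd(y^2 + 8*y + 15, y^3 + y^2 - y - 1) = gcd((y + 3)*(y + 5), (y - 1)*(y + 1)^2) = 1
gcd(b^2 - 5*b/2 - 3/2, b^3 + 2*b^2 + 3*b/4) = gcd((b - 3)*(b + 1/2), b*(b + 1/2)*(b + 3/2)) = b + 1/2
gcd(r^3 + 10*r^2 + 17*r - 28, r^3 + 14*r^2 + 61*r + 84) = r^2 + 11*r + 28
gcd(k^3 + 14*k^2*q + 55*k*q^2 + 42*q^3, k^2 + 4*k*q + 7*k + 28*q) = 1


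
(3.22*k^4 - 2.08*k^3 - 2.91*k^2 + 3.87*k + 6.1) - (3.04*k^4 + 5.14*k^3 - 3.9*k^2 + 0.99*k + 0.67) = 0.18*k^4 - 7.22*k^3 + 0.99*k^2 + 2.88*k + 5.43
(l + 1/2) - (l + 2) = -3/2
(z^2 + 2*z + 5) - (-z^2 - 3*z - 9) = 2*z^2 + 5*z + 14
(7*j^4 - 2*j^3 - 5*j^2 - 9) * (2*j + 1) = 14*j^5 + 3*j^4 - 12*j^3 - 5*j^2 - 18*j - 9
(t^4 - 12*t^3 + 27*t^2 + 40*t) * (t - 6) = t^5 - 18*t^4 + 99*t^3 - 122*t^2 - 240*t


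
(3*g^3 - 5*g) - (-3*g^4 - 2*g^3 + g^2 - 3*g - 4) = 3*g^4 + 5*g^3 - g^2 - 2*g + 4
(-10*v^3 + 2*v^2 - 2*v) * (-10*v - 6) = 100*v^4 + 40*v^3 + 8*v^2 + 12*v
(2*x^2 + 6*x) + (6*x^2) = 8*x^2 + 6*x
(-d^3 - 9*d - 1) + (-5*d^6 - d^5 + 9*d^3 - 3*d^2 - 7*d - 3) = -5*d^6 - d^5 + 8*d^3 - 3*d^2 - 16*d - 4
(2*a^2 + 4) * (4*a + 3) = 8*a^3 + 6*a^2 + 16*a + 12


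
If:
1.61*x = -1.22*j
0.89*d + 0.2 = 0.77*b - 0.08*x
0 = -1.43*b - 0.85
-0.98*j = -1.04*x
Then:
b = -0.59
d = -0.74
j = 0.00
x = 0.00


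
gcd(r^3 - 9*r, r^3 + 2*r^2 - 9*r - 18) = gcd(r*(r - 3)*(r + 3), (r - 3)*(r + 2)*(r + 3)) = r^2 - 9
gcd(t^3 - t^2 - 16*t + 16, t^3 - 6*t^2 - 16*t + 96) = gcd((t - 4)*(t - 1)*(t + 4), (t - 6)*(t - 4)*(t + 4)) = t^2 - 16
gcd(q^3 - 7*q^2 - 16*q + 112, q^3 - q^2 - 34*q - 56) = q^2 - 3*q - 28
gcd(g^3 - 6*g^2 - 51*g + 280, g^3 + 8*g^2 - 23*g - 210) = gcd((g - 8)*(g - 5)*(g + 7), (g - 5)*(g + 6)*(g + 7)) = g^2 + 2*g - 35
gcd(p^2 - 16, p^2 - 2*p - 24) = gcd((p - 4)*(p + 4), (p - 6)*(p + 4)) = p + 4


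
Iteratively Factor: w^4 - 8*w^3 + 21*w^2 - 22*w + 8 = (w - 1)*(w^3 - 7*w^2 + 14*w - 8) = (w - 2)*(w - 1)*(w^2 - 5*w + 4) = (w - 2)*(w - 1)^2*(w - 4)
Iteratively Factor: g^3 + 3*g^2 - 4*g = (g - 1)*(g^2 + 4*g) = (g - 1)*(g + 4)*(g)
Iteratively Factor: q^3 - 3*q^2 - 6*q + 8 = (q - 1)*(q^2 - 2*q - 8) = (q - 1)*(q + 2)*(q - 4)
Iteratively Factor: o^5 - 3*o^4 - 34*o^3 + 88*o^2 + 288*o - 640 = (o + 4)*(o^4 - 7*o^3 - 6*o^2 + 112*o - 160) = (o - 2)*(o + 4)*(o^3 - 5*o^2 - 16*o + 80) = (o - 2)*(o + 4)^2*(o^2 - 9*o + 20) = (o - 5)*(o - 2)*(o + 4)^2*(o - 4)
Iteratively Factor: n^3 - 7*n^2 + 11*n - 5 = (n - 5)*(n^2 - 2*n + 1) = (n - 5)*(n - 1)*(n - 1)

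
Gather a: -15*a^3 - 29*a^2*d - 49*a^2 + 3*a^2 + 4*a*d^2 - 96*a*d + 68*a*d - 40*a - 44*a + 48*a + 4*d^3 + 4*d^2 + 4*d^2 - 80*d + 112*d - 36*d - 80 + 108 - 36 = -15*a^3 + a^2*(-29*d - 46) + a*(4*d^2 - 28*d - 36) + 4*d^3 + 8*d^2 - 4*d - 8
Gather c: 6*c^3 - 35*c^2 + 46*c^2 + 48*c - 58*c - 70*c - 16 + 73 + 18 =6*c^3 + 11*c^2 - 80*c + 75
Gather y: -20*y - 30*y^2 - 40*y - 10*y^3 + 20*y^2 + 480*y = -10*y^3 - 10*y^2 + 420*y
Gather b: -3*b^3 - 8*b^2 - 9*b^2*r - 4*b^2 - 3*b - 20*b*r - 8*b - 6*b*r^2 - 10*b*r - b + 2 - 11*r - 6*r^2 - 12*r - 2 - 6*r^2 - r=-3*b^3 + b^2*(-9*r - 12) + b*(-6*r^2 - 30*r - 12) - 12*r^2 - 24*r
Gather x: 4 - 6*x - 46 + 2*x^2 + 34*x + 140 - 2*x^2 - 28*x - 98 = 0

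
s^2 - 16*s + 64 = (s - 8)^2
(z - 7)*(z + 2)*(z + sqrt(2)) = z^3 - 5*z^2 + sqrt(2)*z^2 - 14*z - 5*sqrt(2)*z - 14*sqrt(2)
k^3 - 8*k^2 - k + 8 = (k - 8)*(k - 1)*(k + 1)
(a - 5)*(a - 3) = a^2 - 8*a + 15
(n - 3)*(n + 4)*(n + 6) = n^3 + 7*n^2 - 6*n - 72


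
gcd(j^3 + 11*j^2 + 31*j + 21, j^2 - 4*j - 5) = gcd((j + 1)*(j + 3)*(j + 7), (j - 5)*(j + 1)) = j + 1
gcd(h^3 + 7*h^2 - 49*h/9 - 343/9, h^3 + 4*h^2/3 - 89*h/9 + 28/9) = h - 7/3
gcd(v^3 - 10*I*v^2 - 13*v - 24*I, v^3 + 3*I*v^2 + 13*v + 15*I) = v^2 - 2*I*v + 3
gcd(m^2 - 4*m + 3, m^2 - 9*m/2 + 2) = 1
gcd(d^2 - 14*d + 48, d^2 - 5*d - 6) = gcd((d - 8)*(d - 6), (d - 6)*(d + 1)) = d - 6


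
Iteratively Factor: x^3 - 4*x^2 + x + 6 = (x - 3)*(x^2 - x - 2) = (x - 3)*(x - 2)*(x + 1)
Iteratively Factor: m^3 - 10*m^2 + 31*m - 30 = (m - 2)*(m^2 - 8*m + 15) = (m - 5)*(m - 2)*(m - 3)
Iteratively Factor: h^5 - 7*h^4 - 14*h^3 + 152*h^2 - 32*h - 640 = (h + 2)*(h^4 - 9*h^3 + 4*h^2 + 144*h - 320) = (h - 4)*(h + 2)*(h^3 - 5*h^2 - 16*h + 80) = (h - 5)*(h - 4)*(h + 2)*(h^2 - 16) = (h - 5)*(h - 4)^2*(h + 2)*(h + 4)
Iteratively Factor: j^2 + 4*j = (j)*(j + 4)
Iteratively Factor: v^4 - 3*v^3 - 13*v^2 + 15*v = (v)*(v^3 - 3*v^2 - 13*v + 15) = v*(v - 5)*(v^2 + 2*v - 3) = v*(v - 5)*(v - 1)*(v + 3)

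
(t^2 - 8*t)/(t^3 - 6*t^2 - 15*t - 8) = t/(t^2 + 2*t + 1)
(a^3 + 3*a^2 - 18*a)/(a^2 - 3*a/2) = 2*(a^2 + 3*a - 18)/(2*a - 3)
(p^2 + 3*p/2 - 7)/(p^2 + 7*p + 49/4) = 2*(p - 2)/(2*p + 7)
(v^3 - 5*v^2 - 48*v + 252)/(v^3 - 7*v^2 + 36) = (v^2 + v - 42)/(v^2 - v - 6)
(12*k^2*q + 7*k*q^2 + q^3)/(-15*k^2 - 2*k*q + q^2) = q*(4*k + q)/(-5*k + q)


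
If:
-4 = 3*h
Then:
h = -4/3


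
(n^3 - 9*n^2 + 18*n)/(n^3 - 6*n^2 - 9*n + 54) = n/(n + 3)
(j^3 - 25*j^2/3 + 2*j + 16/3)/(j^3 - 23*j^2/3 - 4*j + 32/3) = (3*j + 2)/(3*j + 4)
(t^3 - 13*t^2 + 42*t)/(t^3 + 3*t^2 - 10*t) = (t^2 - 13*t + 42)/(t^2 + 3*t - 10)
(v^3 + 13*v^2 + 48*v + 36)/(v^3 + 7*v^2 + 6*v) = (v + 6)/v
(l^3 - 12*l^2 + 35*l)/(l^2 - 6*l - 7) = l*(l - 5)/(l + 1)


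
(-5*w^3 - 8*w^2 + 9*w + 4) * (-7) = 35*w^3 + 56*w^2 - 63*w - 28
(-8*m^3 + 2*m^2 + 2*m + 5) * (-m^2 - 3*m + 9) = 8*m^5 + 22*m^4 - 80*m^3 + 7*m^2 + 3*m + 45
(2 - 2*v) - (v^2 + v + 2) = -v^2 - 3*v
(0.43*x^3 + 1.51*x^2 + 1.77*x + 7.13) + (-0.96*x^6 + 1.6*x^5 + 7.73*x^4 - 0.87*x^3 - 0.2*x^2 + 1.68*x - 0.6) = -0.96*x^6 + 1.6*x^5 + 7.73*x^4 - 0.44*x^3 + 1.31*x^2 + 3.45*x + 6.53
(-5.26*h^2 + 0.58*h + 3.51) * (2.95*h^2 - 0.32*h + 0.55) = -15.517*h^4 + 3.3942*h^3 + 7.2759*h^2 - 0.8042*h + 1.9305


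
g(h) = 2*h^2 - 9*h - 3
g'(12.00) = 39.00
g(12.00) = 177.00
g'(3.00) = 3.00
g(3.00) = -12.00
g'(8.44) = 24.76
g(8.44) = 63.51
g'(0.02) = -8.92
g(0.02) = -3.18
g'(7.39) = 20.56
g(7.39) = 39.71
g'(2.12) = -0.52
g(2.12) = -13.09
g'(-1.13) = -13.52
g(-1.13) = 9.72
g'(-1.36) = -14.44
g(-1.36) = 12.94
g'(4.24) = 7.96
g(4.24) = -5.20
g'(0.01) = -8.96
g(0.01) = -3.09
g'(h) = 4*h - 9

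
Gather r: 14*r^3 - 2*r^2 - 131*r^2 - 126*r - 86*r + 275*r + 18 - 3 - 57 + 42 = 14*r^3 - 133*r^2 + 63*r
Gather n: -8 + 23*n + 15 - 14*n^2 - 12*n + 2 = -14*n^2 + 11*n + 9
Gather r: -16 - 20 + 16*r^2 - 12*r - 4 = 16*r^2 - 12*r - 40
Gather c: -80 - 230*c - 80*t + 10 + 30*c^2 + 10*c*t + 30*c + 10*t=30*c^2 + c*(10*t - 200) - 70*t - 70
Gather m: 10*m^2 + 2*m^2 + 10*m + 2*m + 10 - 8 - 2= 12*m^2 + 12*m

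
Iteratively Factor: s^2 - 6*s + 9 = (s - 3)*(s - 3)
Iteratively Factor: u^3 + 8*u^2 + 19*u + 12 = (u + 1)*(u^2 + 7*u + 12) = (u + 1)*(u + 4)*(u + 3)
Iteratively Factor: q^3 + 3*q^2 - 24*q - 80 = (q - 5)*(q^2 + 8*q + 16) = (q - 5)*(q + 4)*(q + 4)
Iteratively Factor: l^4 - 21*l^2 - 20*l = (l + 1)*(l^3 - l^2 - 20*l) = (l - 5)*(l + 1)*(l^2 + 4*l) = (l - 5)*(l + 1)*(l + 4)*(l)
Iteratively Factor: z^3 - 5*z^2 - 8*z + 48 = (z - 4)*(z^2 - z - 12) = (z - 4)^2*(z + 3)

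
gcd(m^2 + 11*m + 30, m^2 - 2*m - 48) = m + 6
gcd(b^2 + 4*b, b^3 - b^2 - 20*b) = b^2 + 4*b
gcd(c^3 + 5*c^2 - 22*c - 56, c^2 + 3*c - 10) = 1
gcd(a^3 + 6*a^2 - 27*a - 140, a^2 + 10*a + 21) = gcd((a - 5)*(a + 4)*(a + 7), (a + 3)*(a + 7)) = a + 7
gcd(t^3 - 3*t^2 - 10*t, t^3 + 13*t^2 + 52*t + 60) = t + 2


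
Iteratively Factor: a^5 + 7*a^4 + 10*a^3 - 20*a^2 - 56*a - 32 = (a + 2)*(a^4 + 5*a^3 - 20*a - 16) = (a + 2)*(a + 4)*(a^3 + a^2 - 4*a - 4) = (a + 2)^2*(a + 4)*(a^2 - a - 2) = (a - 2)*(a + 2)^2*(a + 4)*(a + 1)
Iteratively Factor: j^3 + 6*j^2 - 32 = (j + 4)*(j^2 + 2*j - 8) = (j - 2)*(j + 4)*(j + 4)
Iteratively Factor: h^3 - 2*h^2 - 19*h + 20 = (h + 4)*(h^2 - 6*h + 5) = (h - 1)*(h + 4)*(h - 5)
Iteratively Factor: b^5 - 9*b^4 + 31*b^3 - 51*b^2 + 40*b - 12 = (b - 2)*(b^4 - 7*b^3 + 17*b^2 - 17*b + 6) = (b - 2)^2*(b^3 - 5*b^2 + 7*b - 3) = (b - 3)*(b - 2)^2*(b^2 - 2*b + 1) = (b - 3)*(b - 2)^2*(b - 1)*(b - 1)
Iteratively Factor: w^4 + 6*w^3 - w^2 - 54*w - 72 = (w + 3)*(w^3 + 3*w^2 - 10*w - 24) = (w - 3)*(w + 3)*(w^2 + 6*w + 8) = (w - 3)*(w + 3)*(w + 4)*(w + 2)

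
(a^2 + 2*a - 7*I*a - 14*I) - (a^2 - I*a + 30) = 2*a - 6*I*a - 30 - 14*I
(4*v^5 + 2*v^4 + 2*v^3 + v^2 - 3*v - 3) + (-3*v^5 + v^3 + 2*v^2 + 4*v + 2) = v^5 + 2*v^4 + 3*v^3 + 3*v^2 + v - 1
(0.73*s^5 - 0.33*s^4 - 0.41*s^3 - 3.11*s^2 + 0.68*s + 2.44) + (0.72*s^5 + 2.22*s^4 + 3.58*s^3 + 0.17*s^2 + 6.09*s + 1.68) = 1.45*s^5 + 1.89*s^4 + 3.17*s^3 - 2.94*s^2 + 6.77*s + 4.12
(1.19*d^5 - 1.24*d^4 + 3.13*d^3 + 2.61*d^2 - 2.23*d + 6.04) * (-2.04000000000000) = -2.4276*d^5 + 2.5296*d^4 - 6.3852*d^3 - 5.3244*d^2 + 4.5492*d - 12.3216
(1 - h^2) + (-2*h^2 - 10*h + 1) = -3*h^2 - 10*h + 2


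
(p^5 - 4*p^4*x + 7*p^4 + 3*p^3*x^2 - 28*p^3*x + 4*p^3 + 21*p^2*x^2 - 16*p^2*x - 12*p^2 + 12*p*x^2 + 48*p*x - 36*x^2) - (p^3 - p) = p^5 - 4*p^4*x + 7*p^4 + 3*p^3*x^2 - 28*p^3*x + 3*p^3 + 21*p^2*x^2 - 16*p^2*x - 12*p^2 + 12*p*x^2 + 48*p*x + p - 36*x^2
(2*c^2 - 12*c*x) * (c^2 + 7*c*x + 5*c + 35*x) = 2*c^4 + 2*c^3*x + 10*c^3 - 84*c^2*x^2 + 10*c^2*x - 420*c*x^2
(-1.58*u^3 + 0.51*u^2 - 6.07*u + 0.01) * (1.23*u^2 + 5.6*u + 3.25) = -1.9434*u^5 - 8.2207*u^4 - 9.7451*u^3 - 32.3222*u^2 - 19.6715*u + 0.0325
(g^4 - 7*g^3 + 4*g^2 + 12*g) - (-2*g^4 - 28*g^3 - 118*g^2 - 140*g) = 3*g^4 + 21*g^3 + 122*g^2 + 152*g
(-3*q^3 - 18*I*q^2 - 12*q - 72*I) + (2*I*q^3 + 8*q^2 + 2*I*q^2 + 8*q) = -3*q^3 + 2*I*q^3 + 8*q^2 - 16*I*q^2 - 4*q - 72*I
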